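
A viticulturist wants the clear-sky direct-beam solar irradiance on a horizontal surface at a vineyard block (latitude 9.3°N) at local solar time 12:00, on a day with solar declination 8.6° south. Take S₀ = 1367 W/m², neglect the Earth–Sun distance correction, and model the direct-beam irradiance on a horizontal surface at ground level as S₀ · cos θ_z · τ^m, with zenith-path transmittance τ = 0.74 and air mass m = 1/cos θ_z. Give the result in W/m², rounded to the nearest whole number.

948 W/m²

Hour angle H = 15° × (12 − 12) = 0.00°.
With φ = 9.3°, δ = -8.6°, H = 0.00°: sin φ sin δ = -0.0242, cos φ cos δ cos H = 0.9758, so cos θ_z = 0.9516.
Air mass m = 1/cos θ_z = 1/0.9516 = 1.051; τ^m = 0.74^1.051 = 0.7287.
Surface direct beam = 1367 × 0.9516 × 0.7287 = 947.92 W/m².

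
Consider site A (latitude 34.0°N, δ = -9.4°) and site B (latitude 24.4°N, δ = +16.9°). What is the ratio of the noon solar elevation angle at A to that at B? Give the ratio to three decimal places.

0.565

A: 90° − |34.0 − (-9.4)| = 46.60°.
B: 90° − |24.4 − (16.9)| = 82.50°.
Ratio A/B = 46.6000 / 82.5000 = 0.5648.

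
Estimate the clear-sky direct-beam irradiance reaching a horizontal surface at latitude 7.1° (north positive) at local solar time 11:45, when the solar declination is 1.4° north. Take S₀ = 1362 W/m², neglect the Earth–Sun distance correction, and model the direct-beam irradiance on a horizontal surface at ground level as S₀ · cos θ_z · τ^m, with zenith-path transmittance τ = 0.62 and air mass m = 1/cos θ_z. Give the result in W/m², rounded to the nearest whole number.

836 W/m²

Hour angle H = 15° × (11.75 − 12) = -3.75°.
cos θ_z = sin φ sin δ + cos φ cos δ cos H = (0.1236)(0.0244) + (0.9923)(0.9997)(0.9979) = 0.9929.
Air mass m = 1/cos θ_z = 1/0.9929 = 1.007; τ^m = 0.62^1.007 = 0.6179.
Surface direct beam = 1362 × 0.9929 × 0.6179 = 835.60 W/m².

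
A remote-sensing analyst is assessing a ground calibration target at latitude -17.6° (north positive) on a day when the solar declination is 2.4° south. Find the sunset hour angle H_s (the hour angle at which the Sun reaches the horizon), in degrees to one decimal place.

90.8°

−tan φ tan δ = −(-0.3172)(-0.0419) = -0.0133; H_s = arccos(-0.0133) = 90.76°.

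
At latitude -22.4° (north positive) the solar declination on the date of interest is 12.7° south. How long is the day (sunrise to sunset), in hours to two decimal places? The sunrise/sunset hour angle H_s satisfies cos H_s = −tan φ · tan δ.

12.71 hours

cos H_s = −tan(-22.4°) · tan(-12.7°) = -0.0929, so H_s = arccos(-0.0929) = 95.33°.
Day length = 2 H_s / 15° h⁻¹ = 190.66° / 15 = 12.711 h.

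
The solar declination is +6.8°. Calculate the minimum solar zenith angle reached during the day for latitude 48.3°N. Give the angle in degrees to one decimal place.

41.5°

At local solar noon the hour angle is zero, so the zenith angle is |φ − δ| = |48.3° − (6.8°)| = 41.5°.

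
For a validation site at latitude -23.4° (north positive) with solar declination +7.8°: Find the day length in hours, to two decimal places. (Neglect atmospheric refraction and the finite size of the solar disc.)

The sunset hour angle satisfies cos H_s = −tan φ tan δ = 0.0593, giving H_s = 86.60°.
Day length = 2 H_s / 15° h⁻¹ = 173.20° / 15 = 11.547 h.

11.55 hours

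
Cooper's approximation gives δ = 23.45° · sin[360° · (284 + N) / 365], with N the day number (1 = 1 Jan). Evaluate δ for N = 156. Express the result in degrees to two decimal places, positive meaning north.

360 × (284 + 156) / 365 = 433.973°; sin(433.973°) = 0.9611.
δ = 23.45 × 0.9611 = 22.538° ≈ +22.54°.

+22.54°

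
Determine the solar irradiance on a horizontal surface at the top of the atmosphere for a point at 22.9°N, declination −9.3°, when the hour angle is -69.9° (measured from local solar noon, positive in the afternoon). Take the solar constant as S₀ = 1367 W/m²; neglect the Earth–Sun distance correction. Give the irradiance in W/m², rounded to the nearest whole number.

With φ = 22.9°, δ = -9.3°, H = -69.90°: sin φ sin δ = -0.0629, cos φ cos δ cos H = 0.3124, so cos θ_z = 0.2495.
Top-of-atmosphere irradiance = S₀ cos θ_z = 1367 × 0.2495 = 341.07 W/m².

341 W/m²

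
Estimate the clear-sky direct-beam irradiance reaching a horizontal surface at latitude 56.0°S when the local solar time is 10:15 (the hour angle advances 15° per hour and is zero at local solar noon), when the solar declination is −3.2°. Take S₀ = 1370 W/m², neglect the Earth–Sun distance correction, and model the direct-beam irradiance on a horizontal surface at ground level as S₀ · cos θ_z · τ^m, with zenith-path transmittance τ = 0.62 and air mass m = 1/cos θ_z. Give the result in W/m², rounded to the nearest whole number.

313 W/m²

Hour angle H = 15° × (10.25 − 12) = -26.25°.
cos θ_z = sin φ sin δ + cos φ cos δ cos H = (-0.8290)(-0.0558) + (0.5592)(0.9984)(0.8969) = 0.5470.
Air mass m = 1/cos θ_z = 1/0.5470 = 1.828; τ^m = 0.62^1.828 = 0.4173.
Surface direct beam = 1370 × 0.5470 × 0.4173 = 312.72 W/m².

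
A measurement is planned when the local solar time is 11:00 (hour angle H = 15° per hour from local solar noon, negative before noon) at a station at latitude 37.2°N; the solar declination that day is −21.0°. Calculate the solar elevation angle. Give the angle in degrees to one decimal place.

Hour angle H = 15° × (11 − 12) = -15.00°.
cos θ_z = sin φ sin δ + cos φ cos δ cos H = (0.6046)(-0.3584) + (0.7965)(0.9336)(0.9659) = 0.5016.
θ_z = arccos(0.5016) = 59.89°, so the elevation is 90° − 59.89° = 30.11°.

30.1°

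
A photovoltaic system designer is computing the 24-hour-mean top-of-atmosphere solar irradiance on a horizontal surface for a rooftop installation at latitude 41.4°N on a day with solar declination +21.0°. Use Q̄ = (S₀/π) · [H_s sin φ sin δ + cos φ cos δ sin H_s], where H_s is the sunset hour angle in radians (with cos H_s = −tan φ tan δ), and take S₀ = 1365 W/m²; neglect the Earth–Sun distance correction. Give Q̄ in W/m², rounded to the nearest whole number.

484 W/m²

The sunset hour angle satisfies cos H_s = −tan φ tan δ = -0.3384, giving H_s = 109.78°. In radians, H_s = 1.9160.
H_s sin φ sin δ = 1.9160 × 0.6613 × 0.3584 = 0.4541.
cos φ cos δ sin H_s = 0.7501 × 0.9336 × 0.9410 = 0.6590.
Q̄ = (1365/π) × (0.4541 + 0.6590) = 434.49 × 1.1131 = 483.63 W/m².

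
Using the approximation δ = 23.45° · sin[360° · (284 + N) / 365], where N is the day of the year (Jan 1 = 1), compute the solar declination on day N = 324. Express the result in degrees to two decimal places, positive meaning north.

360 × (284 + 324) / 365 = 599.671°; sin(599.671°) = -0.8631.
δ = 23.45 × -0.8631 = -20.240° ≈ -20.24°.

-20.24°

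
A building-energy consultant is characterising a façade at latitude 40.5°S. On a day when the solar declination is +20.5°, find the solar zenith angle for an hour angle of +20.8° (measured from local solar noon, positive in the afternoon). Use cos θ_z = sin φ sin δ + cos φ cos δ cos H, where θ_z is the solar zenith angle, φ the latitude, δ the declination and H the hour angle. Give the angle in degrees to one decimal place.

cos θ_z = sin φ sin δ + cos φ cos δ cos H = (-0.6494)(0.3502) + (0.7604)(0.9367)(0.9348) = 0.4384.
θ_z = arccos(0.4384) = 64.00°.

64.0°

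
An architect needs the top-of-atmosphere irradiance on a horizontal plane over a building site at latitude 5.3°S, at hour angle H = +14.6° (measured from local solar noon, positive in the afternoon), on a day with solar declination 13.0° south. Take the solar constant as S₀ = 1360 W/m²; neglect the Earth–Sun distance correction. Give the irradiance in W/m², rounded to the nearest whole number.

1305 W/m²

cos θ_z = sin(-5.3°) sin(-13.0°) + cos(-5.3°) cos(-13.0°) cos(14.60°) = 0.0208 + 0.9389 = 0.9597.
Top-of-atmosphere irradiance = S₀ cos θ_z = 1360 × 0.9597 = 1305.19 W/m².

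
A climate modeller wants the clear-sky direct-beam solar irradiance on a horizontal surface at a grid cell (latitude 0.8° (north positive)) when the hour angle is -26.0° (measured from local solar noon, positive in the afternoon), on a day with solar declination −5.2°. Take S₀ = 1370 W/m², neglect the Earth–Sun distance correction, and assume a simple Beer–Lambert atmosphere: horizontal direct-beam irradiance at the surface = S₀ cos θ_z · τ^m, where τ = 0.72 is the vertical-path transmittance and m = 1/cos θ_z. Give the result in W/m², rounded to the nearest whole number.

With φ = 0.8°, δ = -5.2°, H = -26.00°: sin φ sin δ = -0.0013, cos φ cos δ cos H = 0.8950, so cos θ_z = 0.8937.
Air mass m = 1/cos θ_z = 1/0.8937 = 1.119; τ^m = 0.72^1.119 = 0.6924.
Surface direct beam = 1370 × 0.8937 × 0.6924 = 847.75 W/m².

848 W/m²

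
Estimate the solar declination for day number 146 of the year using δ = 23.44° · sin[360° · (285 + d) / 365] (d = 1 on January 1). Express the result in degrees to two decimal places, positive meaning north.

+21.26°

360 × (285 + 146) / 365 = 425.096°; sin(425.096°) = 0.9070.
δ = 23.44 × 0.9070 = 21.260° ≈ +21.26°.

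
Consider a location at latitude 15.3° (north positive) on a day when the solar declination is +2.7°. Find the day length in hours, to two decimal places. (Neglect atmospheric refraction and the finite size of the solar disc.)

cos H_s = −tan(15.3°) · tan(2.7°) = -0.0129, so H_s = arccos(-0.0129) = 90.74°.
Day length = 2 H_s / 15° h⁻¹ = 181.48° / 15 = 12.099 h.

12.10 hours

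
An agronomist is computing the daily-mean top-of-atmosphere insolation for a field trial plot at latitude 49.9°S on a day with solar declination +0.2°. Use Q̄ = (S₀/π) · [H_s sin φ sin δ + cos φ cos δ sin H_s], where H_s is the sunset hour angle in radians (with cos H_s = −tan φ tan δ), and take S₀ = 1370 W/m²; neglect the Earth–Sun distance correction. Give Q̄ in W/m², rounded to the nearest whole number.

cos H_s = −tan(-49.9°) · tan(0.2°) = 0.0041, so H_s = arccos(0.0041) = 89.77°. In radians, H_s = 1.5668.
H_s sin φ sin δ = 1.5668 × -0.7649 × 0.0035 = -0.0042.
cos φ cos δ sin H_s = 0.6441 × 1.0000 × 1.0000 = 0.6441.
Q̄ = (1370/π) × (-0.0042 + 0.6441) = 436.08 × 0.6399 = 279.05 W/m².

279 W/m²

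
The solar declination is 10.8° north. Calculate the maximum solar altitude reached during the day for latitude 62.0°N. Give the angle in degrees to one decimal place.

38.8°

At local solar noon the hour angle is zero, so the elevation is 90° − |φ − δ| = 90° − |62.0° − (10.8°)| = 90° − 51.2° = 38.8°.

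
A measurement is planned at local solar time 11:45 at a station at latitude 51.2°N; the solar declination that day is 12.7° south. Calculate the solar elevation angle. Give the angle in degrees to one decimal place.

26.0°

Hour angle H = 15° × (11.75 − 12) = -3.75°.
cos θ_z = sin(51.2°) sin(-12.7°) + cos(51.2°) cos(-12.7°) cos(-3.75°) = -0.1713 + 0.6100 = 0.4387.
θ_z = arccos(0.4387) = 63.98°, so the elevation is 90° − 63.98° = 26.02°.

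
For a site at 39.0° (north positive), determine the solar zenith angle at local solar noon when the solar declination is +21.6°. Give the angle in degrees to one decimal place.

At local solar noon the hour angle is zero, so the zenith angle is |φ − δ| = |39.0° − (21.6°)| = 17.4°.

17.4°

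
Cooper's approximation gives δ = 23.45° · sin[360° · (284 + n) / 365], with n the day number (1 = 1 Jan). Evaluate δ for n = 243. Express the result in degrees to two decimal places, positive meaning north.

360 × (284 + 243) / 365 = 519.781°; sin(519.781°) = 0.3456.
δ = 23.45 × 0.3456 = 8.104° ≈ +8.10°.

+8.10°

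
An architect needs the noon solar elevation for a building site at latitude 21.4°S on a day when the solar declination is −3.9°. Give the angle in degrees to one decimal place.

At local solar noon the hour angle is zero, so the elevation is 90° − |φ − δ| = 90° − |-21.4° − (-3.9°)| = 90° − 17.5° = 72.5°.

72.5°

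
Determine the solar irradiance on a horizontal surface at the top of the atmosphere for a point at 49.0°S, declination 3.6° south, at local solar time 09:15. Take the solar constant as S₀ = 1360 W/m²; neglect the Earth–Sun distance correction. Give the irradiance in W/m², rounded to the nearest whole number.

734 W/m²

Hour angle H = 15° × (9.25 − 12) = -41.25°.
cos θ_z = sin(-49.0°) sin(-3.6°) + cos(-49.0°) cos(-3.6°) cos(-41.25°) = 0.0474 + 0.4923 = 0.5397.
Top-of-atmosphere irradiance = S₀ cos θ_z = 1360 × 0.5397 = 733.99 W/m².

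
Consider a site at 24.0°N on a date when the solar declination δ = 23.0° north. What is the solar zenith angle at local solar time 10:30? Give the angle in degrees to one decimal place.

Hour angle H = 15° × (10.5 − 12) = -22.50°.
cos θ_z = sin(24.0°) sin(23.0°) + cos(24.0°) cos(23.0°) cos(-22.50°) = 0.1589 + 0.7769 = 0.9358.
θ_z = arccos(0.9358) = 20.64°.

20.6°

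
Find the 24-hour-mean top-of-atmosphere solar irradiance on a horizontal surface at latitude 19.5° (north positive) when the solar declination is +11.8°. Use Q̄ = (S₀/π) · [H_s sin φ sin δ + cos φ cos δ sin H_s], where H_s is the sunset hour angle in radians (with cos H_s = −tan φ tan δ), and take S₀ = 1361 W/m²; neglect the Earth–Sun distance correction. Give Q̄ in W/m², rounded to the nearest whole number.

cos H_s = −tan(19.5°) · tan(11.8°) = -0.0740, so H_s = arccos(-0.0740) = 94.24°. In radians, H_s = 1.6448.
H_s sin φ sin δ = 1.6448 × 0.3338 × 0.2045 = 0.1123.
cos φ cos δ sin H_s = 0.9426 × 0.9789 × 0.9973 = 0.9202.
Q̄ = (1361/π) × (0.1123 + 0.9202) = 433.22 × 1.0325 = 447.30 W/m².

447 W/m²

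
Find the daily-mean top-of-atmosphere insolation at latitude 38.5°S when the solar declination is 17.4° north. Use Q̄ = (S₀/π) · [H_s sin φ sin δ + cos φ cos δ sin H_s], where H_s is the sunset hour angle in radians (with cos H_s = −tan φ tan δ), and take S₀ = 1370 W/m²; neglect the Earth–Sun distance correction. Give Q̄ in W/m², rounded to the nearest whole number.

208 W/m²

cos H_s = −tan(-38.5°) · tan(17.4°) = 0.2493, so H_s = arccos(0.2493) = 75.56°. In radians, H_s = 1.3188.
H_s sin φ sin δ = 1.3188 × -0.6225 × 0.2990 = -0.2455.
cos φ cos δ sin H_s = 0.7826 × 0.9542 × 0.9684 = 0.7232.
Q̄ = (1370/π) × (-0.2455 + 0.7232) = 436.08 × 0.4777 = 208.32 W/m².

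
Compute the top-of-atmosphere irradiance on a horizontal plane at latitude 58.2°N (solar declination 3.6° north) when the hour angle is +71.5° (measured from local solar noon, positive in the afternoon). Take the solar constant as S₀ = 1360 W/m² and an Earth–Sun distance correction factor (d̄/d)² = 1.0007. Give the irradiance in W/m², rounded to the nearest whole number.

With φ = 58.2°, δ = 3.6°, H = 71.50°: sin φ sin δ = 0.0534, cos φ cos δ cos H = 0.1669, so cos θ_z = 0.2203.
Top-of-atmosphere irradiance = S₀ (d̄/d)² cos θ_z = 1360 × 1.0007 × 0.2203 = 299.82 W/m².

300 W/m²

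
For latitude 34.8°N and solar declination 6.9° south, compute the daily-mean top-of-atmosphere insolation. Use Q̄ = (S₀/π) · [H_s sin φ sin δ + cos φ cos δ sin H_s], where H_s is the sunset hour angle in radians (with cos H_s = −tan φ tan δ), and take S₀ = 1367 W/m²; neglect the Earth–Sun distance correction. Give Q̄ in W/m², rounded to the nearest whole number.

309 W/m²

cos H_s = −tan(34.8°) · tan(-6.9°) = 0.0841, so H_s = arccos(0.0841) = 85.18°. In radians, H_s = 1.4867.
H_s sin φ sin δ = 1.4867 × 0.5707 × -0.1201 = -0.1019.
cos φ cos δ sin H_s = 0.8211 × 0.9928 × 0.9965 = 0.8123.
Q̄ = (1367/π) × (-0.1019 + 0.8123) = 435.13 × 0.7104 = 309.12 W/m².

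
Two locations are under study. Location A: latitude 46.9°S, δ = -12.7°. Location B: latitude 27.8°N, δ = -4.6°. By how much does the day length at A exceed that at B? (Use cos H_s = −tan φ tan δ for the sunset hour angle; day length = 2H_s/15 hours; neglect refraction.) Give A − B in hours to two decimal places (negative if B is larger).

+2.18 h

A: H_s = arccos(−tan -46.9° · tan -12.7°) = 103.94°, so 2H_s/15 = 13.8587 h.
B: H_s = arccos(−tan 27.8° · tan -4.6°) = 87.57°, so 2H_s/15 = 11.6760 h.
A − B = 13.8587 − 11.6760 = 2.1827 h.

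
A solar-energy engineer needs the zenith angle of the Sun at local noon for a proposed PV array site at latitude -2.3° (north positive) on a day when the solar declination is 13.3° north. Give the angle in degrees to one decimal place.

At local solar noon the hour angle is zero, so the zenith angle is |φ − δ| = |-2.3° − (13.3°)| = 15.6°.

15.6°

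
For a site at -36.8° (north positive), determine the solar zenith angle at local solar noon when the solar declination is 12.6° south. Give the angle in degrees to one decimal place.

At local solar noon the hour angle is zero, so the zenith angle is |φ − δ| = |-36.8° − (-12.6°)| = 24.2°.

24.2°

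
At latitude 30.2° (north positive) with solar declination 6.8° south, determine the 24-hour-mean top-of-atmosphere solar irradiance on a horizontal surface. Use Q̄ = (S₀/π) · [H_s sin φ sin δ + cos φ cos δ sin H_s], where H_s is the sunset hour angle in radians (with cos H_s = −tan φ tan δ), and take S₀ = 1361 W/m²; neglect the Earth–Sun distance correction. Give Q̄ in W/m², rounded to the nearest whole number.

332 W/m²

cos H_s = −tan(30.2°) · tan(-6.8°) = 0.0694, so H_s = arccos(0.0694) = 86.02°. In radians, H_s = 1.5013.
H_s sin φ sin δ = 1.5013 × 0.5030 × -0.1184 = -0.0894.
cos φ cos δ sin H_s = 0.8643 × 0.9930 × 0.9976 = 0.8562.
Q̄ = (1361/π) × (-0.0894 + 0.8562) = 433.22 × 0.7668 = 332.19 W/m².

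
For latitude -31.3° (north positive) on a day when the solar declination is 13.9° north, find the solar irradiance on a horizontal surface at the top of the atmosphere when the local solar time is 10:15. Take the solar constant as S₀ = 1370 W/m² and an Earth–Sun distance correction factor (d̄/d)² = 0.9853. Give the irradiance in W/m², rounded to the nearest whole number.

836 W/m²

Hour angle H = 15° × (10.25 − 12) = -26.25°.
cos θ_z = sin φ sin δ + cos φ cos δ cos H = (-0.5195)(0.2402) + (0.8545)(0.9707)(0.8969) = 0.6192.
Top-of-atmosphere irradiance = S₀ (d̄/d)² cos θ_z = 1370 × 0.9853 × 0.6192 = 835.83 W/m².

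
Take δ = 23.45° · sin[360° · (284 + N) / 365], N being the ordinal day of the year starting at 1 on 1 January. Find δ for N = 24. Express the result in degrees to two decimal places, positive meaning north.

-19.49°

360 × (284 + 24) / 365 = 303.781°; sin(303.781°) = -0.8312.
δ = 23.45 × -0.8312 = -19.492° ≈ -19.49°.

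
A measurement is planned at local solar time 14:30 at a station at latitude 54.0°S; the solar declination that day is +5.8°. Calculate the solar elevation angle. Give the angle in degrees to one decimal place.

Hour angle H = 15° × (14.5 − 12) = 37.50°.
With φ = -54.0°, δ = 5.8°, H = 37.50°: sin φ sin δ = -0.0818, cos φ cos δ cos H = 0.4639, so cos θ_z = 0.3821.
θ_z = arccos(0.3821) = 67.54°, so the elevation is 90° − 67.54° = 22.46°.

22.5°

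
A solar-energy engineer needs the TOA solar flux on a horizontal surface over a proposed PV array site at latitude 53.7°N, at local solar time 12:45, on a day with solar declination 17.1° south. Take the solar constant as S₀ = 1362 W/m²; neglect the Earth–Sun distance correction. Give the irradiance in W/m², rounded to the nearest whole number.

433 W/m²

Hour angle H = 15° × (12.75 − 12) = 11.25°.
With φ = 53.7°, δ = -17.1°, H = 11.25°: sin φ sin δ = -0.2370, cos φ cos δ cos H = 0.5550, so cos θ_z = 0.3180.
Top-of-atmosphere irradiance = S₀ cos θ_z = 1362 × 0.3180 = 433.12 W/m².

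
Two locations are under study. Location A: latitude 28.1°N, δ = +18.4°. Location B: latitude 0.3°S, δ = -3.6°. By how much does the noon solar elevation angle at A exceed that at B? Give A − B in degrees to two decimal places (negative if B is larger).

-6.40°

A: 90° − |28.1 − (18.4)| = 80.30°.
B: 90° − |-0.3 − (-3.6)| = 86.70°.
A − B = 80.30 − 86.70 = -6.40°.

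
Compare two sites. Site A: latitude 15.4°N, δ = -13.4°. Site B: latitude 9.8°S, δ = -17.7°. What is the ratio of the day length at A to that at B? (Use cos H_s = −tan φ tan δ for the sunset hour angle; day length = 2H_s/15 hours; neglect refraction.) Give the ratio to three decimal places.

A: H_s = arccos(−tan 15.4° · tan -13.4°) = 86.24°, so 2H_s/15 = 11.4987 h.
B: H_s = arccos(−tan -9.8° · tan -17.7°) = 93.16°, so 2H_s/15 = 12.4213 h.
Ratio A/B = 11.4987 / 12.4213 = 0.9257.

0.926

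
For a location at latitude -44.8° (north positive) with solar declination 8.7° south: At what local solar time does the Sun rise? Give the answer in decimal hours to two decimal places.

The sunset hour angle satisfies cos H_s = −tan φ tan δ = -0.1520, giving H_s = 98.74°.
Sunrise is at 12 − H_s/15 = 12 − 6.583 = 5.417 h local solar time.

5.42 h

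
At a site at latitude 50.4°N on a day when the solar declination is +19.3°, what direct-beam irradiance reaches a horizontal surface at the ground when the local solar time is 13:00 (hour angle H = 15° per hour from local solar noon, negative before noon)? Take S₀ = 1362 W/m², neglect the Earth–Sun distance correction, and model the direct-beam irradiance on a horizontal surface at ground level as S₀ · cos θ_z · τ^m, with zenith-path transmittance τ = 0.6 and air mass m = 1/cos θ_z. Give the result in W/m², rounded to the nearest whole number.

618 W/m²

Hour angle H = 15° × (13 − 12) = 15.00°.
cos θ_z = sin φ sin δ + cos φ cos δ cos H = (0.7705)(0.3305) + (0.6374)(0.9438)(0.9659) = 0.8357.
Air mass m = 1/cos θ_z = 1/0.8357 = 1.197; τ^m = 0.6^1.197 = 0.5426.
Surface direct beam = 1362 × 0.8357 × 0.5426 = 617.60 W/m².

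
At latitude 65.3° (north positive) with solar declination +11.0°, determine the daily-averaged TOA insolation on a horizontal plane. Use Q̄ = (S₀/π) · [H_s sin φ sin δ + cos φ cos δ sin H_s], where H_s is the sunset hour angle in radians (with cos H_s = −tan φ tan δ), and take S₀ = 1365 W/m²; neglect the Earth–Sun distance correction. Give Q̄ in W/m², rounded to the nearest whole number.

The sunset hour angle satisfies cos H_s = −tan φ tan δ = -0.4226, giving H_s = 115.00°. In radians, H_s = 2.0071.
H_s sin φ sin δ = 2.0071 × 0.9085 × 0.1908 = 0.3479.
cos φ cos δ sin H_s = 0.4179 × 0.9816 × 0.9063 = 0.3718.
Q̄ = (1365/π) × (0.3479 + 0.3718) = 434.49 × 0.7197 = 312.70 W/m².

313 W/m²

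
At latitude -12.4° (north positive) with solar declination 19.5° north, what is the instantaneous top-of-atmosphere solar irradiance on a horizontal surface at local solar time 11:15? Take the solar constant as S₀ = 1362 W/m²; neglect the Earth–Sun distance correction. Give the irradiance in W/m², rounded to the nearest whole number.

1132 W/m²

Hour angle H = 15° × (11.25 − 12) = -11.25°.
With φ = -12.4°, δ = 19.5°, H = -11.25°: sin φ sin δ = -0.0717, cos φ cos δ cos H = 0.9030, so cos θ_z = 0.8313.
Top-of-atmosphere irradiance = S₀ cos θ_z = 1362 × 0.8313 = 1132.23 W/m².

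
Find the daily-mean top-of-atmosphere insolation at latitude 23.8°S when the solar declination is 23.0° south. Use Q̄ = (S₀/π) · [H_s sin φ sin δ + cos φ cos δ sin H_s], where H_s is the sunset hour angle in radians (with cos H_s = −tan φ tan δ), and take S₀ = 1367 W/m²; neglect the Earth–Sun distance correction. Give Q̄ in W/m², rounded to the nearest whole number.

cos H_s = −tan(-23.8°) · tan(-23.0°) = -0.1872, so H_s = arccos(-0.1872) = 100.79°. In radians, H_s = 1.7591.
H_s sin φ sin δ = 1.7591 × -0.4035 × -0.3907 = 0.2773.
cos φ cos δ sin H_s = 0.9150 × 0.9205 × 0.9823 = 0.8273.
Q̄ = (1367/π) × (0.2773 + 0.8273) = 435.13 × 1.1046 = 480.64 W/m².

481 W/m²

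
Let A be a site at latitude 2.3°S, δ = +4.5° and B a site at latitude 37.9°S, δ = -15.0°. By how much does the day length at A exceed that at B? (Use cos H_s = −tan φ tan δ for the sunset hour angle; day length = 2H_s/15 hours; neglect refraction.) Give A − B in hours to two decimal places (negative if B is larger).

-1.63 h

A: H_s = arccos(−tan -2.3° · tan 4.5°) = 89.82°, so 2H_s/15 = 11.9760 h.
B: H_s = arccos(−tan -37.9° · tan -15.0°) = 102.04°, so 2H_s/15 = 13.6053 h.
A − B = 11.9760 − 13.6053 = -1.6293 h.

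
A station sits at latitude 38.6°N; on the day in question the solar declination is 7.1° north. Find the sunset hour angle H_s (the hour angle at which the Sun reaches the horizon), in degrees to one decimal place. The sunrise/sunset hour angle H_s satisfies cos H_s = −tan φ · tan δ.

−tan φ tan δ = −(0.7983)(0.1246) = -0.0995; H_s = arccos(-0.0995) = 95.71°.

95.7°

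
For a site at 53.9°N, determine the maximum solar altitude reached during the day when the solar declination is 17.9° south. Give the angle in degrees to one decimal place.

18.2°

At local solar noon the hour angle is zero, so the elevation is 90° − |φ − δ| = 90° − |53.9° − (-17.9°)| = 90° − 71.8° = 18.2°.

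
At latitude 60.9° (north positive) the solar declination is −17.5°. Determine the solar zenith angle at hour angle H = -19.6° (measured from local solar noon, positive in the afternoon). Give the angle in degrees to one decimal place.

80.0°

With φ = 60.9°, δ = -17.5°, H = -19.60°: sin φ sin δ = -0.2627, cos φ cos δ cos H = 0.4370, so cos θ_z = 0.1743.
θ_z = arccos(0.1743) = 79.96°.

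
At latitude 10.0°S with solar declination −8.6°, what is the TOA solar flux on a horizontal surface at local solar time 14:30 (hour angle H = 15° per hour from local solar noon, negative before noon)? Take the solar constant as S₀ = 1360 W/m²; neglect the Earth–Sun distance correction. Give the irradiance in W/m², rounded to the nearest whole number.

1086 W/m²

Hour angle H = 15° × (14.5 − 12) = 37.50°.
cos θ_z = sin(-10.0°) sin(-8.6°) + cos(-10.0°) cos(-8.6°) cos(37.50°) = 0.0260 + 0.7725 = 0.7985.
Top-of-atmosphere irradiance = S₀ cos θ_z = 1360 × 0.7985 = 1085.96 W/m².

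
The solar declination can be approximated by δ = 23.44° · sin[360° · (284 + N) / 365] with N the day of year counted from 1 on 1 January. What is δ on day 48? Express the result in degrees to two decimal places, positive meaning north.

360 × (284 + 48) / 365 = 327.452°; sin(327.452°) = -0.5380.
δ = 23.44 × -0.5380 = -12.611° ≈ -12.61°.

-12.61°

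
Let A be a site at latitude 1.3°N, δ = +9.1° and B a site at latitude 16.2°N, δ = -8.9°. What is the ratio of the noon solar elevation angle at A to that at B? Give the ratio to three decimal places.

1.267

A: 90° − |1.3 − (9.1)| = 82.20°.
B: 90° − |16.2 − (-8.9)| = 64.90°.
Ratio A/B = 82.2000 / 64.9000 = 1.2666.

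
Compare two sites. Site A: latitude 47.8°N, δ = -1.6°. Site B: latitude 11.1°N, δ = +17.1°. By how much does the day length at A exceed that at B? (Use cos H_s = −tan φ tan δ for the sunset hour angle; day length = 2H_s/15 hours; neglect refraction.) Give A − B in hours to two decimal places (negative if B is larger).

A: H_s = arccos(−tan 47.8° · tan -1.6°) = 88.23°, so 2H_s/15 = 11.7640 h.
B: H_s = arccos(−tan 11.1° · tan 17.1°) = 93.46°, so 2H_s/15 = 12.4613 h.
A − B = 11.7640 − 12.4613 = -0.6973 h.

-0.70 h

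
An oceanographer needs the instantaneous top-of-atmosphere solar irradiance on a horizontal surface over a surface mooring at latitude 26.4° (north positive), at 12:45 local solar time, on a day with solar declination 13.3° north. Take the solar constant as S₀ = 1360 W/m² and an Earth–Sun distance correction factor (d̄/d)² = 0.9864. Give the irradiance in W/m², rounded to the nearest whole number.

Hour angle H = 15° × (12.75 − 12) = 11.25°.
cos θ_z = sin(26.4°) sin(13.3°) + cos(26.4°) cos(13.3°) cos(11.25°) = 0.1023 + 0.8549 = 0.9572.
Top-of-atmosphere irradiance = S₀ (d̄/d)² cos θ_z = 1360 × 0.9864 × 0.9572 = 1284.09 W/m².

1284 W/m²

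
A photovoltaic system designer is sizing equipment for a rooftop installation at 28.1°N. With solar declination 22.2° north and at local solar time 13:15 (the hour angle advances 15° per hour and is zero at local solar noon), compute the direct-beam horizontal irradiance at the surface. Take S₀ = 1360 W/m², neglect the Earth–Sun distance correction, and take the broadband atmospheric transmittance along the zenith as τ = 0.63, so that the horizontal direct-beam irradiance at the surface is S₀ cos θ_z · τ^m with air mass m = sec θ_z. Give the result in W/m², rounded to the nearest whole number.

Hour angle H = 15° × (13.25 − 12) = 18.75°.
cos θ_z = sin(28.1°) sin(22.2°) + cos(28.1°) cos(22.2°) cos(18.75°) = 0.1780 + 0.7734 = 0.9514.
Air mass m = 1/cos θ_z = 1/0.9514 = 1.051; τ^m = 0.63^1.051 = 0.6153.
Surface direct beam = 1360 × 0.9514 × 0.6153 = 796.14 W/m².

796 W/m²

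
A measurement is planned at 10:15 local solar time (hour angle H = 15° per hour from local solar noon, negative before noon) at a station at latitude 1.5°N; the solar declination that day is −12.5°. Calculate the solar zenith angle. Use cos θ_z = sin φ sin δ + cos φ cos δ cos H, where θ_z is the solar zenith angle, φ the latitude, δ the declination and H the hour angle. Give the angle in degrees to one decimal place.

29.6°

Hour angle H = 15° × (10.25 − 12) = -26.25°.
cos θ_z = sin(1.5°) sin(-12.5°) + cos(1.5°) cos(-12.5°) cos(-26.25°) = -0.0057 + 0.8753 = 0.8696.
θ_z = arccos(0.8696) = 29.59°.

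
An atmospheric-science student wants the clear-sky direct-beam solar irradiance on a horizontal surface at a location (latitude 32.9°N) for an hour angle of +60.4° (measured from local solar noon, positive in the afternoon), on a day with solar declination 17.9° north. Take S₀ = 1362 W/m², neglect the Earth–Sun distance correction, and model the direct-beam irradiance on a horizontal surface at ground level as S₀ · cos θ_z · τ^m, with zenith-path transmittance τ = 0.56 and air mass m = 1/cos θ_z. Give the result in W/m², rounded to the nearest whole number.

272 W/m²

cos θ_z = sin φ sin δ + cos φ cos δ cos H = (0.5432)(0.3074) + (0.8396)(0.9516)(0.4939) = 0.5616.
Air mass m = 1/cos θ_z = 1/0.5616 = 1.781; τ^m = 0.56^1.781 = 0.3561.
Surface direct beam = 1362 × 0.5616 × 0.3561 = 272.38 W/m².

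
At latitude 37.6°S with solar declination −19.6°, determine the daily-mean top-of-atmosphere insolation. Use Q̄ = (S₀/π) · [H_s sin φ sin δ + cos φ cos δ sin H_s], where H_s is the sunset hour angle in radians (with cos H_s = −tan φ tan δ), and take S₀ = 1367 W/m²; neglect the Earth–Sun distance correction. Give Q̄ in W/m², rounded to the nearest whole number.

477 W/m²

−tan φ tan δ = −(-0.7701)(-0.3561) = -0.2742; H_s = arccos(-0.2742) = 105.91°. In radians, H_s = 1.8485.
H_s sin φ sin δ = 1.8485 × -0.6101 × -0.3355 = 0.3784.
cos φ cos δ sin H_s = 0.7923 × 0.9421 × 0.9617 = 0.7178.
Q̄ = (1367/π) × (0.3784 + 0.7178) = 435.13 × 1.0962 = 476.99 W/m².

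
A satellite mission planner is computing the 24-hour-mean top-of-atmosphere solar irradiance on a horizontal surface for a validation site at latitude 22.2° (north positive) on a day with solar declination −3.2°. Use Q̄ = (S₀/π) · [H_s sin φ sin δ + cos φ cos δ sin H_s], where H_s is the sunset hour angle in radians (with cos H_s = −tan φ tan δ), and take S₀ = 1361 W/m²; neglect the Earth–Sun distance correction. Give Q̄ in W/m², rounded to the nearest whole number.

cos H_s = −tan(22.2°) · tan(-3.2°) = 0.0228, so H_s = arccos(0.0228) = 88.69°. In radians, H_s = 1.5479.
H_s sin φ sin δ = 1.5479 × 0.3778 × -0.0558 = -0.0326.
cos φ cos δ sin H_s = 0.9259 × 0.9984 × 0.9997 = 0.9241.
Q̄ = (1361/π) × (-0.0326 + 0.9241) = 433.22 × 0.8915 = 386.22 W/m².

386 W/m²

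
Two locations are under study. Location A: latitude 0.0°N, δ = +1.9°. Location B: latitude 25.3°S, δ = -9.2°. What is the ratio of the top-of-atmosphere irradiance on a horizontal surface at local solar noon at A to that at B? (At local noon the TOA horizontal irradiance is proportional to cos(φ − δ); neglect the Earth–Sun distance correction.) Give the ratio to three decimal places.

A: cos θ_z = cos(0.0° − (1.9°)) = 0.9995.
B: cos θ_z = cos(-25.3° − (-9.2°)) = 0.9608.
Ratio A/B = 0.9995 / 0.9608 = 1.0403.

1.040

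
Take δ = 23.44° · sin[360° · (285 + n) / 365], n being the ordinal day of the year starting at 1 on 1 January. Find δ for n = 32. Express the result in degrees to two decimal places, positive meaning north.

-17.24°

360 × (285 + 32) / 365 = 312.658°; sin(312.658°) = -0.7354.
δ = 23.44 × -0.7354 = -17.238° ≈ -17.24°.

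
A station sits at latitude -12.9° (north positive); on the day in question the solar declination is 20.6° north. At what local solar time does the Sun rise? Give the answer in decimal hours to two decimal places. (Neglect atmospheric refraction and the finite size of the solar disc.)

6.33 h

The sunset hour angle satisfies cos H_s = −tan φ tan δ = 0.0861, giving H_s = 85.06°.
Sunrise is at 12 − H_s/15 = 12 − 5.671 = 6.329 h local solar time.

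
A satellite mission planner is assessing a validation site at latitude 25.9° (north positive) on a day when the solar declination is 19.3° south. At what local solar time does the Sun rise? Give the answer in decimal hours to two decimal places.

cos H_s = −tan(25.9°) · tan(-19.3°) = 0.1700, so H_s = arccos(0.1700) = 80.21°.
Sunrise is at 12 − H_s/15 = 12 − 5.347 = 6.653 h local solar time.

6.65 h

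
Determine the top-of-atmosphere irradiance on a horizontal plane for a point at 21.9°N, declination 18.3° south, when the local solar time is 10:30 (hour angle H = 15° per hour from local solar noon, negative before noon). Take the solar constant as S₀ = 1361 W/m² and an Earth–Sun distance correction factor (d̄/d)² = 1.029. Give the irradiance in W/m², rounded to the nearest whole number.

976 W/m²

Hour angle H = 15° × (10.5 − 12) = -22.50°.
With φ = 21.9°, δ = -18.3°, H = -22.50°: sin φ sin δ = -0.1171, cos φ cos δ cos H = 0.8139, so cos θ_z = 0.6968.
Top-of-atmosphere irradiance = S₀ (d̄/d)² cos θ_z = 1361 × 1.029 × 0.6968 = 975.85 W/m².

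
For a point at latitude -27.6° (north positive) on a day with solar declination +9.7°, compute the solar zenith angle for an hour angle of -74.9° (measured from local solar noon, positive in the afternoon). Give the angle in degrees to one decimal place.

81.4°

cos θ_z = sin(-27.6°) sin(9.7°) + cos(-27.6°) cos(9.7°) cos(-74.90°) = -0.0781 + 0.2276 = 0.1495.
θ_z = arccos(0.1495) = 81.40°.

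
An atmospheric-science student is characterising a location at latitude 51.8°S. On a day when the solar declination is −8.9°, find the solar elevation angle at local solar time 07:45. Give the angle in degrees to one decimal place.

23.1°

Hour angle H = 15° × (7.75 − 12) = -63.75°.
cos θ_z = sin(-51.8°) sin(-8.9°) + cos(-51.8°) cos(-8.9°) cos(-63.75°) = 0.1216 + 0.2702 = 0.3918.
θ_z = arccos(0.3918) = 66.93°, so the elevation is 90° − 66.93° = 23.07°.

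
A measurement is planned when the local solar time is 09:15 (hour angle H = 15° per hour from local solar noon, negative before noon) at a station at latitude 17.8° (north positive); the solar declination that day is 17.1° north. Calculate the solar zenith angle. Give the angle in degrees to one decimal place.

Hour angle H = 15° × (9.25 − 12) = -41.25°.
cos θ_z = sin φ sin δ + cos φ cos δ cos H = (0.3057)(0.2940) + (0.9521)(0.9558)(0.7518) = 0.7740.
θ_z = arccos(0.7740) = 39.29°.

39.3°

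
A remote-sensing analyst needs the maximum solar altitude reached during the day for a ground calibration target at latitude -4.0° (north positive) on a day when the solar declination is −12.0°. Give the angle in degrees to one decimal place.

82.0°

At local solar noon the hour angle is zero, so the elevation is 90° − |φ − δ| = 90° − |-4.0° − (-12.0°)| = 90° − 8.0° = 82.0°.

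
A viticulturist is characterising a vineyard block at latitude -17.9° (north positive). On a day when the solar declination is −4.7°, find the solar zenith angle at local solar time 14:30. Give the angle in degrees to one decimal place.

39.0°

Hour angle H = 15° × (14.5 − 12) = 37.50°.
cos θ_z = sin φ sin δ + cos φ cos δ cos H = (-0.3074)(-0.0819) + (0.9516)(0.9966)(0.7934) = 0.7776.
θ_z = arccos(0.7776) = 38.96°.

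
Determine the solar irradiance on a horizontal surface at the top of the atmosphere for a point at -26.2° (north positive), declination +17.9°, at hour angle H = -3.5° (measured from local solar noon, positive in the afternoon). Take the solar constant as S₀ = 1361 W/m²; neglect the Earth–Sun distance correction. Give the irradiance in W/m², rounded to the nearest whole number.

cos θ_z = sin φ sin δ + cos φ cos δ cos H = (-0.4415)(0.3074) + (0.8973)(0.9516)(0.9981) = 0.7165.
Top-of-atmosphere irradiance = S₀ cos θ_z = 1361 × 0.7165 = 975.16 W/m².

975 W/m²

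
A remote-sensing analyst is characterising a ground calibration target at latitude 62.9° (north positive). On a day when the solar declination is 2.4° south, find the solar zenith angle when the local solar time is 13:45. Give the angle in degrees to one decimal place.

68.2°

Hour angle H = 15° × (13.75 − 12) = 26.25°.
With φ = 62.9°, δ = -2.4°, H = 26.25°: sin φ sin δ = -0.0373, cos φ cos δ cos H = 0.4082, so cos θ_z = 0.3709.
θ_z = arccos(0.3709) = 68.23°.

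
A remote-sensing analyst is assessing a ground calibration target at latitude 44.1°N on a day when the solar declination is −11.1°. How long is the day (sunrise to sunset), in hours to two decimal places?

−tan φ tan δ = −(0.9691)(-0.1962) = 0.1901; H_s = arccos(0.1901) = 79.04°.
Day length = 2 H_s / 15° h⁻¹ = 158.08° / 15 = 10.539 h.

10.54 hours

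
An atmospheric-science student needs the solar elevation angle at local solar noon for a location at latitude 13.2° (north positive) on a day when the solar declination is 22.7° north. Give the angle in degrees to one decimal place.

80.5°

At local solar noon the hour angle is zero, so the elevation is 90° − |φ − δ| = 90° − |13.2° − (22.7°)| = 90° − 9.5° = 80.5°.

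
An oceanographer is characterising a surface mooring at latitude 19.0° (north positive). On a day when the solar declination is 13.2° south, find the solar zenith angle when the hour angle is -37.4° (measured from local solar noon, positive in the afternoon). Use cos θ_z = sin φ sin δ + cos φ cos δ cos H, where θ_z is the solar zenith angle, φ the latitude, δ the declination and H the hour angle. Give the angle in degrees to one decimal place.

cos θ_z = sin(19.0°) sin(-13.2°) + cos(19.0°) cos(-13.2°) cos(-37.40°) = -0.0743 + 0.7313 = 0.6570.
θ_z = arccos(0.6570) = 48.93°.

48.9°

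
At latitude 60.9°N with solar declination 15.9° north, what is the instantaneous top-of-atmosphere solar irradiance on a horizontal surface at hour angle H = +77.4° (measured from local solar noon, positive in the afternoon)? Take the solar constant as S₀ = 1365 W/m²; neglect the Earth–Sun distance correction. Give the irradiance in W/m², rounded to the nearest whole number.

466 W/m²

cos θ_z = sin(60.9°) sin(15.9°) + cos(60.9°) cos(15.9°) cos(77.40°) = 0.2394 + 0.1020 = 0.3414.
Top-of-atmosphere irradiance = S₀ cos θ_z = 1365 × 0.3414 = 466.01 W/m².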